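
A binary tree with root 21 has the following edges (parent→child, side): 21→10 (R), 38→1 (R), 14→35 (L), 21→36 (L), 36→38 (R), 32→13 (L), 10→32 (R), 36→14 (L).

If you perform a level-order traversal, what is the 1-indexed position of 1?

Level-order visits nodes level by level from the root, left to right within each level.
Level 0: 21
Level 1: 36, 10
Level 2: 14, 38, 32
Level 3: 35, 1, 13
Full level-order sequence: 21, 36, 10, 14, 38, 32, 35, 1, 13.

8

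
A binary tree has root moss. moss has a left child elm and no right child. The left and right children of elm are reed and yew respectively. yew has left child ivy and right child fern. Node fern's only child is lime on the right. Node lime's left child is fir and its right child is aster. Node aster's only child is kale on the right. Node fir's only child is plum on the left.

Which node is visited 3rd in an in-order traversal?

ivy

In-order visits the left subtree, then the node, then the right subtree.
At moss: go left to elm.
  At elm: go left to reed.
    reed is a leaf — visit reed.
  Visit elm.
  At elm: go right to yew.
    At yew: go left to ivy.
      ivy is a leaf — visit ivy.
    Visit yew.
    At yew: go right to fern.
      At fern: no left child.
      Visit fern.
      At fern: go right to lime.
        At lime: go left to fir.
          At fir: go left to plum.
            plum is a leaf — visit plum.
          Visit fir.
          At fir: no right child.
        Visit lime.
        At lime: go right to aster.
          At aster: no left child.
          Visit aster.
          At aster: go right to kale.
            kale is a leaf — visit kale.
Visit moss.
At moss: no right child.
Full in-order sequence: reed, elm, ivy, yew, fern, plum, fir, lime, aster, kale, moss.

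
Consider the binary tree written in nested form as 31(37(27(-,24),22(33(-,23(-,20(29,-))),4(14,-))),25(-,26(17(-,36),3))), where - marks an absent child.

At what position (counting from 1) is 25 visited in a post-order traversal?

Post-order visits the left subtree, then the right subtree, then the node.
At 31: go left to 37.
  At 37: go left to 27.
    At 27: no left child.
    At 27: go right to 24.
      24 is a leaf — visit 24.
    Visit 27.
  At 37: go right to 22.
    At 22: go left to 33.
      At 33: no left child.
      At 33: go right to 23.
        At 23: no left child.
        At 23: go right to 20.
          At 20: go left to 29.
            29 is a leaf — visit 29.
          At 20: no right child.
          Visit 20.
        Visit 23.
      Visit 33.
    At 22: go right to 4.
      At 4: go left to 14.
        14 is a leaf — visit 14.
      At 4: no right child.
      Visit 4.
    Visit 22.
  Visit 37.
At 31: go right to 25.
  At 25: no left child.
  At 25: go right to 26.
    At 26: go left to 17.
      At 17: no left child.
      At 17: go right to 36.
        36 is a leaf — visit 36.
      Visit 17.
    At 26: go right to 3.
      3 is a leaf — visit 3.
    Visit 26.
  Visit 25.
Visit 31.
Full post-order sequence: 24, 27, 29, 20, 23, 33, 14, 4, 22, 37, 36, 17, 3, 26, 25, 31.

15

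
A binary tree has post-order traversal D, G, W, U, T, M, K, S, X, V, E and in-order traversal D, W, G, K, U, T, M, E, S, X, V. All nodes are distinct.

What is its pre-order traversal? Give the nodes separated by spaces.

E K W D G M T U V X S

The last element of post-order is the root; it splits in-order into left and right subtrees.
Root E: left subtree has 7 nodes {D, W, G, K, U, T, M}, right has 3 {S, X, V}.
  Root K: left subtree has 3 nodes {D, W, G}, right has 3 {U, T, M}.
    Root W: left subtree has 1 node {D}, right has 1 {G}.
    Root M: left subtree has 2 nodes {U, T}, right has 0 { }.
      Root T: left subtree has 1 node {U}, right has 0 { }.
  Root V: left subtree has 2 nodes {S, X}, right has 0 { }.
    Root X: left subtree has 1 node {S}, right has 0 { }.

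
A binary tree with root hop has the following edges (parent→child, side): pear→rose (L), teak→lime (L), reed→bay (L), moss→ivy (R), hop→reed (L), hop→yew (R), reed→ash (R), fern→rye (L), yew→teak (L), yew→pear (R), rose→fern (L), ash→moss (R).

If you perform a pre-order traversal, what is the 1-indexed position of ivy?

Pre-order visits the node, then its left subtree, then its right subtree.
Visit hop.
At hop: go left to reed.
  Visit reed.
  At reed: go left to bay.
    bay is a leaf — visit bay.
  At reed: go right to ash.
    Visit ash.
    At ash: no left child.
    At ash: go right to moss.
      Visit moss.
      At moss: no left child.
      At moss: go right to ivy.
        ivy is a leaf — visit ivy.
At hop: go right to yew.
  Visit yew.
  At yew: go left to teak.
    Visit teak.
    At teak: go left to lime.
      lime is a leaf — visit lime.
    At teak: no right child.
  At yew: go right to pear.
    Visit pear.
    At pear: go left to rose.
      Visit rose.
      At rose: go left to fern.
        Visit fern.
        At fern: go left to rye.
          rye is a leaf — visit rye.
        At fern: no right child.
      At rose: no right child.
    At pear: no right child.
Full pre-order sequence: hop, reed, bay, ash, moss, ivy, yew, teak, lime, pear, rose, fern, rye.

6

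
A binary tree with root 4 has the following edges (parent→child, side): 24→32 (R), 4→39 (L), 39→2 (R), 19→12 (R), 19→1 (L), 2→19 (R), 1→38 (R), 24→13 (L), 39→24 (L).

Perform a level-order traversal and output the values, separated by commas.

Level-order visits nodes level by level from the root, left to right within each level.
Level 0: 4
Level 1: 39
Level 2: 24, 2
Level 3: 13, 32, 19
Level 4: 1, 12
Level 5: 38

4, 39, 24, 2, 13, 32, 19, 1, 12, 38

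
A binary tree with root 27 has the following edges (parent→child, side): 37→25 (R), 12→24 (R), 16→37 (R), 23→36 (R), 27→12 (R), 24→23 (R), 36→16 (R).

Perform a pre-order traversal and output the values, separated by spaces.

27 12 24 23 36 16 37 25

Pre-order visits the node, then its left subtree, then its right subtree.
Visit 27.
At 27: no left child.
At 27: go right to 12.
  Visit 12.
  At 12: no left child.
  At 12: go right to 24.
    Visit 24.
    At 24: no left child.
    At 24: go right to 23.
      Visit 23.
      At 23: no left child.
      At 23: go right to 36.
        Visit 36.
        At 36: no left child.
        At 36: go right to 16.
          Visit 16.
          At 16: no left child.
          At 16: go right to 37.
            Visit 37.
            At 37: no left child.
            At 37: go right to 25.
              25 is a leaf — visit 25.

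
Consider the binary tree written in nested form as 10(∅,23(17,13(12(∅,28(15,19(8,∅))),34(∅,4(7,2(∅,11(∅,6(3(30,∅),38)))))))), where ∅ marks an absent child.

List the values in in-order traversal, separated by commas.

In-order visits the left subtree, then the node, then the right subtree.
At 10: no left child.
Visit 10.
At 10: go right to 23.
  At 23: go left to 17.
    17 is a leaf — visit 17.
  Visit 23.
  At 23: go right to 13.
    At 13: go left to 12.
      At 12: no left child.
      Visit 12.
      At 12: go right to 28.
        At 28: go left to 15.
          15 is a leaf — visit 15.
        Visit 28.
        At 28: go right to 19.
          At 19: go left to 8.
            8 is a leaf — visit 8.
          Visit 19.
          At 19: no right child.
    Visit 13.
    At 13: go right to 34.
      At 34: no left child.
      Visit 34.
      At 34: go right to 4.
        At 4: go left to 7.
          7 is a leaf — visit 7.
        Visit 4.
        At 4: go right to 2.
          At 2: no left child.
          Visit 2.
          At 2: go right to 11.
            At 11: no left child.
            Visit 11.
            At 11: go right to 6.
              At 6: go left to 3.
                At 3: go left to 30.
                  30 is a leaf — visit 30.
                Visit 3.
                At 3: no right child.
              Visit 6.
              At 6: go right to 38.
                38 is a leaf — visit 38.

10, 17, 23, 12, 15, 28, 8, 19, 13, 34, 7, 4, 2, 11, 30, 3, 6, 38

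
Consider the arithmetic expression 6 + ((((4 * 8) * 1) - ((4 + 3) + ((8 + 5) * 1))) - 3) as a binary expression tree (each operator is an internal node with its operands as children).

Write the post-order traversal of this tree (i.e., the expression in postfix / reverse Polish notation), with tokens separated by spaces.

6 4 8 * 1 * 4 3 + 8 5 + 1 * + - 3 - +

Post-order on an expression tree gives postfix notation: for each operator, emit left operand, right operand, then the operator.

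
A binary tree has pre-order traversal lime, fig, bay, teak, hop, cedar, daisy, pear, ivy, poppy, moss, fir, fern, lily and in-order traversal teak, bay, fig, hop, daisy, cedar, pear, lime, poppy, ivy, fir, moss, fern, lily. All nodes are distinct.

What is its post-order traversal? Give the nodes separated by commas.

The first element of pre-order is the root; it splits in-order into left and right subtrees.
Root lime: left subtree has 7 nodes {teak, bay, fig, hop, daisy, cedar, pear}, right has 6 {poppy, ivy, fir, moss, fern, lily}.
  Root fig: left subtree has 2 nodes {teak, bay}, right has 4 {hop, daisy, cedar, pear}.
    Root bay: left subtree has 1 node {teak}, right has 0 { }.
    Root hop: left subtree has 0 nodes { }, right has 3 {daisy, cedar, pear}.
      Root cedar: left subtree has 1 node {daisy}, right has 1 {pear}.
  Root ivy: left subtree has 1 node {poppy}, right has 4 {fir, moss, fern, lily}.
    Root moss: left subtree has 1 node {fir}, right has 2 {fern, lily}.
      Root fern: left subtree has 0 nodes { }, right has 1 {lily}.

teak, bay, daisy, pear, cedar, hop, fig, poppy, fir, lily, fern, moss, ivy, lime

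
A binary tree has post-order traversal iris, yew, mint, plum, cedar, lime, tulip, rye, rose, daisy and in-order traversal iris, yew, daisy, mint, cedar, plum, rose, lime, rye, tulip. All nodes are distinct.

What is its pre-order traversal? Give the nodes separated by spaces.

The last element of post-order is the root; it splits in-order into left and right subtrees.
Root daisy: left subtree has 2 nodes {iris, yew}, right has 7 {mint, cedar, plum, rose, lime, rye, tulip}.
  Root yew: left subtree has 1 node {iris}, right has 0 { }.
  Root rose: left subtree has 3 nodes {mint, cedar, plum}, right has 3 {lime, rye, tulip}.
    Root cedar: left subtree has 1 node {mint}, right has 1 {plum}.
    Root rye: left subtree has 1 node {lime}, right has 1 {tulip}.

daisy yew iris rose cedar mint plum rye lime tulip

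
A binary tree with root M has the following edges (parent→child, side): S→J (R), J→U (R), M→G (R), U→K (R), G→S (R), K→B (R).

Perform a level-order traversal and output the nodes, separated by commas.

M, G, S, J, U, K, B

Level-order visits nodes level by level from the root, left to right within each level.
Level 0: M
Level 1: G
Level 2: S
Level 3: J
Level 4: U
Level 5: K
Level 6: B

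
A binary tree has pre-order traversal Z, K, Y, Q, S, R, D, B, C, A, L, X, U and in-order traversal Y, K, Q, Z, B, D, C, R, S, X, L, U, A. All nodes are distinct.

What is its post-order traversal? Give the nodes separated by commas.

The first element of pre-order is the root; it splits in-order into left and right subtrees.
Root Z: left subtree has 3 nodes {Y, K, Q}, right has 9 {B, D, C, R, S, X, L, U, A}.
  Root K: left subtree has 1 node {Y}, right has 1 {Q}.
  Root S: left subtree has 4 nodes {B, D, C, R}, right has 4 {X, L, U, A}.
    Root R: left subtree has 3 nodes {B, D, C}, right has 0 { }.
      Root D: left subtree has 1 node {B}, right has 1 {C}.
    Root A: left subtree has 3 nodes {X, L, U}, right has 0 { }.
      Root L: left subtree has 1 node {X}, right has 1 {U}.

Y, Q, K, B, C, D, R, X, U, L, A, S, Z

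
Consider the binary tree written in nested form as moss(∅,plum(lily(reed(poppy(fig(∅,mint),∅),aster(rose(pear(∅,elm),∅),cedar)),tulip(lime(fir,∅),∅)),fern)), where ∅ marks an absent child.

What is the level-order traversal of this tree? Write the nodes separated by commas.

moss, plum, lily, fern, reed, tulip, poppy, aster, lime, fig, rose, cedar, fir, mint, pear, elm

Level-order visits nodes level by level from the root, left to right within each level.
Level 0: moss
Level 1: plum
Level 2: lily, fern
Level 3: reed, tulip
Level 4: poppy, aster, lime
Level 5: fig, rose, cedar, fir
Level 6: mint, pear
Level 7: elm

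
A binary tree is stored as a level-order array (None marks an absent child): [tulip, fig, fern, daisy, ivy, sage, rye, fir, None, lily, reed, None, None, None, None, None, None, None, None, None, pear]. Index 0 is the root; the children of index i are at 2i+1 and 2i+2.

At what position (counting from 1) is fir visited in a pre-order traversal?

4

Pre-order visits the node, then its left subtree, then its right subtree.
Visit tulip.
At tulip: go left to fig.
  Visit fig.
  At fig: go left to daisy.
    Visit daisy.
    At daisy: go left to fir.
      fir is a leaf — visit fir.
    At daisy: no right child.
  At fig: go right to ivy.
    Visit ivy.
    At ivy: go left to lily.
      Visit lily.
      At lily: no left child.
      At lily: go right to pear.
        pear is a leaf — visit pear.
    At ivy: go right to reed.
      reed is a leaf — visit reed.
At tulip: go right to fern.
  Visit fern.
  At fern: go left to sage.
    sage is a leaf — visit sage.
  At fern: go right to rye.
    rye is a leaf — visit rye.
Full pre-order sequence: tulip, fig, daisy, fir, ivy, lily, pear, reed, fern, sage, rye.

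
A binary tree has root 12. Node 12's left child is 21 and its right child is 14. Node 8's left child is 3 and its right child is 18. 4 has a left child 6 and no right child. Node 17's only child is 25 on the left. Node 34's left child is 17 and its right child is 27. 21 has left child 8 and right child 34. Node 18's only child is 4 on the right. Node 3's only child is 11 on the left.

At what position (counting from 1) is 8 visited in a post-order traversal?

6

Post-order visits the left subtree, then the right subtree, then the node.
At 12: go left to 21.
  At 21: go left to 8.
    At 8: go left to 3.
      At 3: go left to 11.
        11 is a leaf — visit 11.
      At 3: no right child.
      Visit 3.
    At 8: go right to 18.
      At 18: no left child.
      At 18: go right to 4.
        At 4: go left to 6.
          6 is a leaf — visit 6.
        At 4: no right child.
        Visit 4.
      Visit 18.
    Visit 8.
  At 21: go right to 34.
    At 34: go left to 17.
      At 17: go left to 25.
        25 is a leaf — visit 25.
      At 17: no right child.
      Visit 17.
    At 34: go right to 27.
      27 is a leaf — visit 27.
    Visit 34.
  Visit 21.
At 12: go right to 14.
  14 is a leaf — visit 14.
Visit 12.
Full post-order sequence: 11, 3, 6, 4, 18, 8, 25, 17, 27, 34, 21, 14, 12.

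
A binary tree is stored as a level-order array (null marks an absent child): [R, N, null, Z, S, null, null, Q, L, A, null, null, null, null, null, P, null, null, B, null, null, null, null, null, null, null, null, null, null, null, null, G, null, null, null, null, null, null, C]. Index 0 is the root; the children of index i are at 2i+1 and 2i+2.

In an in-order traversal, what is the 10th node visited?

S

In-order visits the left subtree, then the node, then the right subtree.
At R: go left to N.
  At N: go left to Z.
    At Z: go left to Q.
      At Q: go left to P.
        At P: go left to G.
          G is a leaf — visit G.
        Visit P.
        At P: no right child.
      Visit Q.
      At Q: no right child.
    Visit Z.
    At Z: go right to L.
      At L: no left child.
      Visit L.
      At L: go right to B.
        At B: no left child.
        Visit B.
        At B: go right to C.
          C is a leaf — visit C.
  Visit N.
  At N: go right to S.
    At S: go left to A.
      A is a leaf — visit A.
    Visit S.
    At S: no right child.
Visit R.
At R: no right child.
Full in-order sequence: G, P, Q, Z, L, B, C, N, A, S, R.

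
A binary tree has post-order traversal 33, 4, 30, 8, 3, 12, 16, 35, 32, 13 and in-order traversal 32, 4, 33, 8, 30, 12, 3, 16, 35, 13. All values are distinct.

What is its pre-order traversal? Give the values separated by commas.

13, 32, 35, 16, 12, 8, 4, 33, 30, 3

The last element of post-order is the root; it splits in-order into left and right subtrees.
Root 13: left subtree has 9 nodes {32, 4, 33, 8, 30, 12, 3, 16, 35}, right has 0 { }.
  Root 32: left subtree has 0 nodes { }, right has 8 {4, 33, 8, 30, 12, 3, 16, 35}.
    Root 35: left subtree has 7 nodes {4, 33, 8, 30, 12, 3, 16}, right has 0 { }.
      Root 16: left subtree has 6 nodes {4, 33, 8, 30, 12, 3}, right has 0 { }.
        Root 12: left subtree has 4 nodes {4, 33, 8, 30}, right has 1 {3}.
          Root 8: left subtree has 2 nodes {4, 33}, right has 1 {30}.
            Root 4: left subtree has 0 nodes { }, right has 1 {33}.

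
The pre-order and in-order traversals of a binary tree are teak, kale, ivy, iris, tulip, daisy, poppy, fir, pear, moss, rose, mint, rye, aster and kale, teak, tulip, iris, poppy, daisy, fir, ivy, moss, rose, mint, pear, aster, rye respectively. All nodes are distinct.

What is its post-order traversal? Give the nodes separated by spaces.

The first element of pre-order is the root; it splits in-order into left and right subtrees.
Root teak: left subtree has 1 node {kale}, right has 12 {tulip, iris, poppy, daisy, fir, ivy, moss, rose, mint, pear, aster, rye}.
  Root ivy: left subtree has 5 nodes {tulip, iris, poppy, daisy, fir}, right has 6 {moss, rose, mint, pear, aster, rye}.
    Root iris: left subtree has 1 node {tulip}, right has 3 {poppy, daisy, fir}.
      Root daisy: left subtree has 1 node {poppy}, right has 1 {fir}.
    Root pear: left subtree has 3 nodes {moss, rose, mint}, right has 2 {aster, rye}.
      Root moss: left subtree has 0 nodes { }, right has 2 {rose, mint}.
        Root rose: left subtree has 0 nodes { }, right has 1 {mint}.
      Root rye: left subtree has 1 node {aster}, right has 0 { }.

kale tulip poppy fir daisy iris mint rose moss aster rye pear ivy teak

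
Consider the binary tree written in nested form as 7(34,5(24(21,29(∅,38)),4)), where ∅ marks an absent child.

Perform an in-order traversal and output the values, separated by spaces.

34 7 21 24 29 38 5 4

In-order visits the left subtree, then the node, then the right subtree.
At 7: go left to 34.
  34 is a leaf — visit 34.
Visit 7.
At 7: go right to 5.
  At 5: go left to 24.
    At 24: go left to 21.
      21 is a leaf — visit 21.
    Visit 24.
    At 24: go right to 29.
      At 29: no left child.
      Visit 29.
      At 29: go right to 38.
        38 is a leaf — visit 38.
  Visit 5.
  At 5: go right to 4.
    4 is a leaf — visit 4.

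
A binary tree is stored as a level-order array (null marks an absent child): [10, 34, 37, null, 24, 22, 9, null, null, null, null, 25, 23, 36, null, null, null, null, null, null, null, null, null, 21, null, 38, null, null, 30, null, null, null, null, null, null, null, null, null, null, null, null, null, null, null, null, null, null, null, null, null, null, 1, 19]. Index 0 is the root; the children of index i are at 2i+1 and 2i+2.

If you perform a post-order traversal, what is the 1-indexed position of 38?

Post-order visits the left subtree, then the right subtree, then the node.
At 10: go left to 34.
  At 34: no left child.
  At 34: go right to 24.
    24 is a leaf — visit 24.
  Visit 34.
At 10: go right to 37.
  At 37: go left to 22.
    At 22: go left to 25.
      At 25: go left to 21.
        21 is a leaf — visit 21.
      At 25: no right child.
      Visit 25.
    At 22: go right to 23.
      At 23: go left to 38.
        At 38: go left to 1.
          1 is a leaf — visit 1.
        At 38: go right to 19.
          19 is a leaf — visit 19.
        Visit 38.
      At 23: no right child.
      Visit 23.
    Visit 22.
  At 37: go right to 9.
    At 9: go left to 36.
      At 36: no left child.
      At 36: go right to 30.
        30 is a leaf — visit 30.
      Visit 36.
    At 9: no right child.
    Visit 9.
  Visit 37.
Visit 10.
Full post-order sequence: 24, 34, 21, 25, 1, 19, 38, 23, 22, 30, 36, 9, 37, 10.

7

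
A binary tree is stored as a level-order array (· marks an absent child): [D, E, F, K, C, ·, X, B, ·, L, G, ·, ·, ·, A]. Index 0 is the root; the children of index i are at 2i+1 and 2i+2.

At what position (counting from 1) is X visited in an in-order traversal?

9

In-order visits the left subtree, then the node, then the right subtree.
At D: go left to E.
  At E: go left to K.
    At K: go left to B.
      B is a leaf — visit B.
    Visit K.
    At K: no right child.
  Visit E.
  At E: go right to C.
    At C: go left to L.
      L is a leaf — visit L.
    Visit C.
    At C: go right to G.
      G is a leaf — visit G.
Visit D.
At D: go right to F.
  At F: no left child.
  Visit F.
  At F: go right to X.
    At X: no left child.
    Visit X.
    At X: go right to A.
      A is a leaf — visit A.
Full in-order sequence: B, K, E, L, C, G, D, F, X, A.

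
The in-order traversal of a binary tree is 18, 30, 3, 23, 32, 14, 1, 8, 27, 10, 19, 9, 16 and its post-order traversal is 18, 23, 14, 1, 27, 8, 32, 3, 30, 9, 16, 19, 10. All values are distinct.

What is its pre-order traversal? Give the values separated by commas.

The last element of post-order is the root; it splits in-order into left and right subtrees.
Root 10: left subtree has 9 nodes {18, 30, 3, 23, 32, 14, 1, 8, 27}, right has 3 {19, 9, 16}.
  Root 30: left subtree has 1 node {18}, right has 7 {3, 23, 32, 14, 1, 8, 27}.
    Root 3: left subtree has 0 nodes { }, right has 6 {23, 32, 14, 1, 8, 27}.
      Root 32: left subtree has 1 node {23}, right has 4 {14, 1, 8, 27}.
        Root 8: left subtree has 2 nodes {14, 1}, right has 1 {27}.
          Root 1: left subtree has 1 node {14}, right has 0 { }.
  Root 19: left subtree has 0 nodes { }, right has 2 {9, 16}.
    Root 16: left subtree has 1 node {9}, right has 0 { }.

10, 30, 18, 3, 32, 23, 8, 1, 14, 27, 19, 16, 9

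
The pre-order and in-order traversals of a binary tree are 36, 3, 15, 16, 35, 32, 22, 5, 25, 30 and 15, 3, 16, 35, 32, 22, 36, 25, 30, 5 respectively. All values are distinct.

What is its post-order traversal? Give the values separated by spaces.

The first element of pre-order is the root; it splits in-order into left and right subtrees.
Root 36: left subtree has 6 nodes {15, 3, 16, 35, 32, 22}, right has 3 {25, 30, 5}.
  Root 3: left subtree has 1 node {15}, right has 4 {16, 35, 32, 22}.
    Root 16: left subtree has 0 nodes { }, right has 3 {35, 32, 22}.
      Root 35: left subtree has 0 nodes { }, right has 2 {32, 22}.
        Root 32: left subtree has 0 nodes { }, right has 1 {22}.
  Root 5: left subtree has 2 nodes {25, 30}, right has 0 { }.
    Root 25: left subtree has 0 nodes { }, right has 1 {30}.

15 22 32 35 16 3 30 25 5 36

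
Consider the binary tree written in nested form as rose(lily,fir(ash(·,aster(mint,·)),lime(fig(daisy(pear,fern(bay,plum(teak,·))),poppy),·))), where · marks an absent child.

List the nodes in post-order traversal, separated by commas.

Post-order visits the left subtree, then the right subtree, then the node.
At rose: go left to lily.
  lily is a leaf — visit lily.
At rose: go right to fir.
  At fir: go left to ash.
    At ash: no left child.
    At ash: go right to aster.
      At aster: go left to mint.
        mint is a leaf — visit mint.
      At aster: no right child.
      Visit aster.
    Visit ash.
  At fir: go right to lime.
    At lime: go left to fig.
      At fig: go left to daisy.
        At daisy: go left to pear.
          pear is a leaf — visit pear.
        At daisy: go right to fern.
          At fern: go left to bay.
            bay is a leaf — visit bay.
          At fern: go right to plum.
            At plum: go left to teak.
              teak is a leaf — visit teak.
            At plum: no right child.
            Visit plum.
          Visit fern.
        Visit daisy.
      At fig: go right to poppy.
        poppy is a leaf — visit poppy.
      Visit fig.
    At lime: no right child.
    Visit lime.
  Visit fir.
Visit rose.

lily, mint, aster, ash, pear, bay, teak, plum, fern, daisy, poppy, fig, lime, fir, rose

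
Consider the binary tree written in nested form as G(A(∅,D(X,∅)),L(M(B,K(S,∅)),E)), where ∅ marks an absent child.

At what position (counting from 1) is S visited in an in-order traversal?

In-order visits the left subtree, then the node, then the right subtree.
At G: go left to A.
  At A: no left child.
  Visit A.
  At A: go right to D.
    At D: go left to X.
      X is a leaf — visit X.
    Visit D.
    At D: no right child.
Visit G.
At G: go right to L.
  At L: go left to M.
    At M: go left to B.
      B is a leaf — visit B.
    Visit M.
    At M: go right to K.
      At K: go left to S.
        S is a leaf — visit S.
      Visit K.
      At K: no right child.
  Visit L.
  At L: go right to E.
    E is a leaf — visit E.
Full in-order sequence: A, X, D, G, B, M, S, K, L, E.

7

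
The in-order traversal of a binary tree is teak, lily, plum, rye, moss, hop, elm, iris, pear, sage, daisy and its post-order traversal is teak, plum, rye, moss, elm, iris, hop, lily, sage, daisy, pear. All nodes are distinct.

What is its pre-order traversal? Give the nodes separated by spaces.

The last element of post-order is the root; it splits in-order into left and right subtrees.
Root pear: left subtree has 8 nodes {teak, lily, plum, rye, moss, hop, elm, iris}, right has 2 {sage, daisy}.
  Root lily: left subtree has 1 node {teak}, right has 6 {plum, rye, moss, hop, elm, iris}.
    Root hop: left subtree has 3 nodes {plum, rye, moss}, right has 2 {elm, iris}.
      Root moss: left subtree has 2 nodes {plum, rye}, right has 0 { }.
        Root rye: left subtree has 1 node {plum}, right has 0 { }.
      Root iris: left subtree has 1 node {elm}, right has 0 { }.
  Root daisy: left subtree has 1 node {sage}, right has 0 { }.

pear lily teak hop moss rye plum iris elm daisy sage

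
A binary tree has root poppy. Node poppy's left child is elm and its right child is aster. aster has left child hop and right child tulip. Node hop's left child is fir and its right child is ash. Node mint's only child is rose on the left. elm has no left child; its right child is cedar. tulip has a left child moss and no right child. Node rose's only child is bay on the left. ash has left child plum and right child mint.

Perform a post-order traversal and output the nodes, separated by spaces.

Post-order visits the left subtree, then the right subtree, then the node.
At poppy: go left to elm.
  At elm: no left child.
  At elm: go right to cedar.
    cedar is a leaf — visit cedar.
  Visit elm.
At poppy: go right to aster.
  At aster: go left to hop.
    At hop: go left to fir.
      fir is a leaf — visit fir.
    At hop: go right to ash.
      At ash: go left to plum.
        plum is a leaf — visit plum.
      At ash: go right to mint.
        At mint: go left to rose.
          At rose: go left to bay.
            bay is a leaf — visit bay.
          At rose: no right child.
          Visit rose.
        At mint: no right child.
        Visit mint.
      Visit ash.
    Visit hop.
  At aster: go right to tulip.
    At tulip: go left to moss.
      moss is a leaf — visit moss.
    At tulip: no right child.
    Visit tulip.
  Visit aster.
Visit poppy.

cedar elm fir plum bay rose mint ash hop moss tulip aster poppy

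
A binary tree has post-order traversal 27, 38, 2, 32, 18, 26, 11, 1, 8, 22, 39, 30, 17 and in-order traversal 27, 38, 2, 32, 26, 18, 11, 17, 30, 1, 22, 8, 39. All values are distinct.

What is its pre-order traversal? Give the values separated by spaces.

The last element of post-order is the root; it splits in-order into left and right subtrees.
Root 17: left subtree has 7 nodes {27, 38, 2, 32, 26, 18, 11}, right has 5 {30, 1, 22, 8, 39}.
  Root 11: left subtree has 6 nodes {27, 38, 2, 32, 26, 18}, right has 0 { }.
    Root 26: left subtree has 4 nodes {27, 38, 2, 32}, right has 1 {18}.
      Root 32: left subtree has 3 nodes {27, 38, 2}, right has 0 { }.
        Root 2: left subtree has 2 nodes {27, 38}, right has 0 { }.
          Root 38: left subtree has 1 node {27}, right has 0 { }.
  Root 30: left subtree has 0 nodes { }, right has 4 {1, 22, 8, 39}.
    Root 39: left subtree has 3 nodes {1, 22, 8}, right has 0 { }.
      Root 22: left subtree has 1 node {1}, right has 1 {8}.

17 11 26 32 2 38 27 18 30 39 22 1 8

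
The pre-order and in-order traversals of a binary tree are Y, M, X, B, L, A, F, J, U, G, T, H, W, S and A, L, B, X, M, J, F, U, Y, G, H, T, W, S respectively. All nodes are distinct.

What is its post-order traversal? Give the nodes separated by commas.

A, L, B, X, J, U, F, M, H, S, W, T, G, Y

The first element of pre-order is the root; it splits in-order into left and right subtrees.
Root Y: left subtree has 8 nodes {A, L, B, X, M, J, F, U}, right has 5 {G, H, T, W, S}.
  Root M: left subtree has 4 nodes {A, L, B, X}, right has 3 {J, F, U}.
    Root X: left subtree has 3 nodes {A, L, B}, right has 0 { }.
      Root B: left subtree has 2 nodes {A, L}, right has 0 { }.
        Root L: left subtree has 1 node {A}, right has 0 { }.
    Root F: left subtree has 1 node {J}, right has 1 {U}.
  Root G: left subtree has 0 nodes { }, right has 4 {H, T, W, S}.
    Root T: left subtree has 1 node {H}, right has 2 {W, S}.
      Root W: left subtree has 0 nodes { }, right has 1 {S}.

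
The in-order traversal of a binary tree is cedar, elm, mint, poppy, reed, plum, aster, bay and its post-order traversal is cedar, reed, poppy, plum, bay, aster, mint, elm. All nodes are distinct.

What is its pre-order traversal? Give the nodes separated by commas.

elm, cedar, mint, aster, plum, poppy, reed, bay

The last element of post-order is the root; it splits in-order into left and right subtrees.
Root elm: left subtree has 1 node {cedar}, right has 6 {mint, poppy, reed, plum, aster, bay}.
  Root mint: left subtree has 0 nodes { }, right has 5 {poppy, reed, plum, aster, bay}.
    Root aster: left subtree has 3 nodes {poppy, reed, plum}, right has 1 {bay}.
      Root plum: left subtree has 2 nodes {poppy, reed}, right has 0 { }.
        Root poppy: left subtree has 0 nodes { }, right has 1 {reed}.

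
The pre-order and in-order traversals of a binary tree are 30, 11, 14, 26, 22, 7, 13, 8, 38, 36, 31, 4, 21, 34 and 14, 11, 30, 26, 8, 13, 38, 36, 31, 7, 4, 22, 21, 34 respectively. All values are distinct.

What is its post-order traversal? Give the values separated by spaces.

The first element of pre-order is the root; it splits in-order into left and right subtrees.
Root 30: left subtree has 2 nodes {14, 11}, right has 11 {26, 8, 13, 38, 36, 31, 7, 4, 22, 21, 34}.
  Root 11: left subtree has 1 node {14}, right has 0 { }.
  Root 26: left subtree has 0 nodes { }, right has 10 {8, 13, 38, 36, 31, 7, 4, 22, 21, 34}.
    Root 22: left subtree has 7 nodes {8, 13, 38, 36, 31, 7, 4}, right has 2 {21, 34}.
      Root 7: left subtree has 5 nodes {8, 13, 38, 36, 31}, right has 1 {4}.
        Root 13: left subtree has 1 node {8}, right has 3 {38, 36, 31}.
          Root 38: left subtree has 0 nodes { }, right has 2 {36, 31}.
            Root 36: left subtree has 0 nodes { }, right has 1 {31}.
      Root 21: left subtree has 0 nodes { }, right has 1 {34}.

14 11 8 31 36 38 13 4 7 34 21 22 26 30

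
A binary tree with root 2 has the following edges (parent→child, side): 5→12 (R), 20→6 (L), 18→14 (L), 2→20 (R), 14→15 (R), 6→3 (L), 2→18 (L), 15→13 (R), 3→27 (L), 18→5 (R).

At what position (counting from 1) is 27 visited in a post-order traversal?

7

Post-order visits the left subtree, then the right subtree, then the node.
At 2: go left to 18.
  At 18: go left to 14.
    At 14: no left child.
    At 14: go right to 15.
      At 15: no left child.
      At 15: go right to 13.
        13 is a leaf — visit 13.
      Visit 15.
    Visit 14.
  At 18: go right to 5.
    At 5: no left child.
    At 5: go right to 12.
      12 is a leaf — visit 12.
    Visit 5.
  Visit 18.
At 2: go right to 20.
  At 20: go left to 6.
    At 6: go left to 3.
      At 3: go left to 27.
        27 is a leaf — visit 27.
      At 3: no right child.
      Visit 3.
    At 6: no right child.
    Visit 6.
  At 20: no right child.
  Visit 20.
Visit 2.
Full post-order sequence: 13, 15, 14, 12, 5, 18, 27, 3, 6, 20, 2.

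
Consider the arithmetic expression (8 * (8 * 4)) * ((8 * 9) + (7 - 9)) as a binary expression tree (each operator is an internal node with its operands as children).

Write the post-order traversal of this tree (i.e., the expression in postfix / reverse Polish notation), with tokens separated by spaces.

Post-order on an expression tree gives postfix notation: for each operator, emit left operand, right operand, then the operator.

8 8 4 * * 8 9 * 7 9 - + *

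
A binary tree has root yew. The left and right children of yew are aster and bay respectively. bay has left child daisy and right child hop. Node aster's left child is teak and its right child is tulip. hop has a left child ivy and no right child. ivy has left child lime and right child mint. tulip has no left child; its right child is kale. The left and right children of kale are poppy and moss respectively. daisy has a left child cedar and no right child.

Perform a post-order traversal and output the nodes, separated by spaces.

Post-order visits the left subtree, then the right subtree, then the node.
At yew: go left to aster.
  At aster: go left to teak.
    teak is a leaf — visit teak.
  At aster: go right to tulip.
    At tulip: no left child.
    At tulip: go right to kale.
      At kale: go left to poppy.
        poppy is a leaf — visit poppy.
      At kale: go right to moss.
        moss is a leaf — visit moss.
      Visit kale.
    Visit tulip.
  Visit aster.
At yew: go right to bay.
  At bay: go left to daisy.
    At daisy: go left to cedar.
      cedar is a leaf — visit cedar.
    At daisy: no right child.
    Visit daisy.
  At bay: go right to hop.
    At hop: go left to ivy.
      At ivy: go left to lime.
        lime is a leaf — visit lime.
      At ivy: go right to mint.
        mint is a leaf — visit mint.
      Visit ivy.
    At hop: no right child.
    Visit hop.
  Visit bay.
Visit yew.

teak poppy moss kale tulip aster cedar daisy lime mint ivy hop bay yew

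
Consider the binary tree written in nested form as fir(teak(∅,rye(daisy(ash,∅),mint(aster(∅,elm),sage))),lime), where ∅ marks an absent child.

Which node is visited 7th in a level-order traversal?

ash

Level-order visits nodes level by level from the root, left to right within each level.
Level 0: fir
Level 1: teak, lime
Level 2: rye
Level 3: daisy, mint
Level 4: ash, aster, sage
Level 5: elm
Full level-order sequence: fir, teak, lime, rye, daisy, mint, ash, aster, sage, elm.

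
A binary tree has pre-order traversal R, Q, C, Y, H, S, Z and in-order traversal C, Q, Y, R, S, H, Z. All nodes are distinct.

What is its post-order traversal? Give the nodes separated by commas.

C, Y, Q, S, Z, H, R

The first element of pre-order is the root; it splits in-order into left and right subtrees.
Root R: left subtree has 3 nodes {C, Q, Y}, right has 3 {S, H, Z}.
  Root Q: left subtree has 1 node {C}, right has 1 {Y}.
  Root H: left subtree has 1 node {S}, right has 1 {Z}.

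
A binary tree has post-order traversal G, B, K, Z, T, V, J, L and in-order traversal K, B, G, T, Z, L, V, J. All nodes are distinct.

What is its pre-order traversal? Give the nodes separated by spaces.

The last element of post-order is the root; it splits in-order into left and right subtrees.
Root L: left subtree has 5 nodes {K, B, G, T, Z}, right has 2 {V, J}.
  Root T: left subtree has 3 nodes {K, B, G}, right has 1 {Z}.
    Root K: left subtree has 0 nodes { }, right has 2 {B, G}.
      Root B: left subtree has 0 nodes { }, right has 1 {G}.
  Root J: left subtree has 1 node {V}, right has 0 { }.

L T K B G Z J V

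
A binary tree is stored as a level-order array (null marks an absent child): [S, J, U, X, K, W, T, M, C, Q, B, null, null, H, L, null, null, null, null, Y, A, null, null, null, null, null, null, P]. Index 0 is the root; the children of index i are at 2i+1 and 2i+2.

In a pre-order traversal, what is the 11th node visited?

U

Pre-order visits the node, then its left subtree, then its right subtree.
Visit S.
At S: go left to J.
  Visit J.
  At J: go left to X.
    Visit X.
    At X: go left to M.
      M is a leaf — visit M.
    At X: go right to C.
      C is a leaf — visit C.
  At J: go right to K.
    Visit K.
    At K: go left to Q.
      Visit Q.
      At Q: go left to Y.
        Y is a leaf — visit Y.
      At Q: go right to A.
        A is a leaf — visit A.
    At K: go right to B.
      B is a leaf — visit B.
At S: go right to U.
  Visit U.
  At U: go left to W.
    W is a leaf — visit W.
  At U: go right to T.
    Visit T.
    At T: go left to H.
      Visit H.
      At H: go left to P.
        P is a leaf — visit P.
      At H: no right child.
    At T: go right to L.
      L is a leaf — visit L.
Full pre-order sequence: S, J, X, M, C, K, Q, Y, A, B, U, W, T, H, P, L.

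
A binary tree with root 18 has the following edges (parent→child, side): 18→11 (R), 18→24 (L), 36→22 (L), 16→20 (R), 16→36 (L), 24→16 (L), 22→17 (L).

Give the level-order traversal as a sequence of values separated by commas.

18, 24, 11, 16, 36, 20, 22, 17

Level-order visits nodes level by level from the root, left to right within each level.
Level 0: 18
Level 1: 24, 11
Level 2: 16
Level 3: 36, 20
Level 4: 22
Level 5: 17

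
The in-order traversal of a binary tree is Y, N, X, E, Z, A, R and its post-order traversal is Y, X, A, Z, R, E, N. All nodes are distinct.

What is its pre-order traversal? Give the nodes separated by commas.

The last element of post-order is the root; it splits in-order into left and right subtrees.
Root N: left subtree has 1 node {Y}, right has 5 {X, E, Z, A, R}.
  Root E: left subtree has 1 node {X}, right has 3 {Z, A, R}.
    Root R: left subtree has 2 nodes {Z, A}, right has 0 { }.
      Root Z: left subtree has 0 nodes { }, right has 1 {A}.

N, Y, E, X, R, Z, A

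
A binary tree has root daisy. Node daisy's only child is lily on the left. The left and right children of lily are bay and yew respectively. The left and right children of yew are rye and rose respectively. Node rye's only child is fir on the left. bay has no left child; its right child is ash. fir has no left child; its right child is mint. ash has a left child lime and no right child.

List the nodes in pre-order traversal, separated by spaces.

daisy lily bay ash lime yew rye fir mint rose

Pre-order visits the node, then its left subtree, then its right subtree.
Visit daisy.
At daisy: go left to lily.
  Visit lily.
  At lily: go left to bay.
    Visit bay.
    At bay: no left child.
    At bay: go right to ash.
      Visit ash.
      At ash: go left to lime.
        lime is a leaf — visit lime.
      At ash: no right child.
  At lily: go right to yew.
    Visit yew.
    At yew: go left to rye.
      Visit rye.
      At rye: go left to fir.
        Visit fir.
        At fir: no left child.
        At fir: go right to mint.
          mint is a leaf — visit mint.
      At rye: no right child.
    At yew: go right to rose.
      rose is a leaf — visit rose.
At daisy: no right child.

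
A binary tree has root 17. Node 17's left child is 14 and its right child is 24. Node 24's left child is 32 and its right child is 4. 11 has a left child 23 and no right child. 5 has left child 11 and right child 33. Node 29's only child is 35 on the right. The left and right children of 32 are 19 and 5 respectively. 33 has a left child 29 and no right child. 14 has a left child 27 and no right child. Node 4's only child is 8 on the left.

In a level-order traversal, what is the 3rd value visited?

Level-order visits nodes level by level from the root, left to right within each level.
Level 0: 17
Level 1: 14, 24
Level 2: 27, 32, 4
Level 3: 19, 5, 8
Level 4: 11, 33
Level 5: 23, 29
Level 6: 35
Full level-order sequence: 17, 14, 24, 27, 32, 4, 19, 5, 8, 11, 33, 23, 29, 35.

24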